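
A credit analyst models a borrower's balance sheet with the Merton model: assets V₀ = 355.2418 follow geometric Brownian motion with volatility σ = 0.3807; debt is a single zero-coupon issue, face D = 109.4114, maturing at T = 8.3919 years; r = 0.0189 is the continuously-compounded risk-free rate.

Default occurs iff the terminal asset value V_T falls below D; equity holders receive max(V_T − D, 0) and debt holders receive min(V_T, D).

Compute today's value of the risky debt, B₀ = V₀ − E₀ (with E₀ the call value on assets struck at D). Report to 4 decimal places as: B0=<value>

Apply the equity-as-call identities (strike 109.4114, horizon 8.3919 years):
d₁ = [ln(V₀/D) + (r + σ²/2)T] / (σ√T)
   = [ln(355.2418/109.4114) + (0.0189 + 0.5·0.3807²)·8.3919] / (0.3807·√8.3919)
   = [1.177684 + 0.766736] / 1.102841 = 1.763100
d₂ = d₁ − σ√T = 1.763100 − 1.102841 = 0.660259
N(d₁) = 0.961058,  N(d₂) = 0.745456,  e^(−rT) = 0.853332
E₀ = V₀·N(d₁) − D·e^(−rT)·N(d₂)
   = 355.2418·0.961058 − 109.4114·0.853332·0.745456 = 271.809115
B₀ = V₀ − E₀ = 355.2418 − 271.809115 = 83.432685

B0=83.4327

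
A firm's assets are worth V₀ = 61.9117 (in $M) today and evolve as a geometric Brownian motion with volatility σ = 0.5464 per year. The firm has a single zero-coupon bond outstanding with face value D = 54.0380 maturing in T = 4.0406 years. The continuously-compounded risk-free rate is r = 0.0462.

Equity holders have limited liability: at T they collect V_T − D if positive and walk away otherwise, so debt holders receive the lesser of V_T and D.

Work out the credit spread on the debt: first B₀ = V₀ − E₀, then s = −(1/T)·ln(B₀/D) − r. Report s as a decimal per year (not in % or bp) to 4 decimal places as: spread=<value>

Equity is a call on the firm's assets struck at D = 54.0380:
d₁ = [ln(V₀/D) + (r + σ²/2)T] / (σ√T)
   = [ln(61.9117/54.0380) + (0.0462 + 0.5·0.5464²)·4.0406] / (0.5464·√4.0406)
   = [0.136022 + 0.789842] / 1.098332 = 0.842973
d₂ = d₁ − σ√T = 0.842973 − 1.098332 = -0.255359
N(d₁) = 0.800378,  N(d₂) = 0.399223,  e^(−rT) = 0.829713
E₀ = V₀·N(d₁) − D·e^(−rT)·N(d₂)
   = 61.9117·0.800378 − 54.0380·0.829713·0.399223 = 31.653210
B₀ = V₀ − E₀ = 61.9117 − 31.653210 = 30.258490
spread = −(1/T)·ln(B₀/D) − r = −(1/4.0406)·ln(30.258490/54.0380) − 0.0462 = 0.09732094

spread=0.0973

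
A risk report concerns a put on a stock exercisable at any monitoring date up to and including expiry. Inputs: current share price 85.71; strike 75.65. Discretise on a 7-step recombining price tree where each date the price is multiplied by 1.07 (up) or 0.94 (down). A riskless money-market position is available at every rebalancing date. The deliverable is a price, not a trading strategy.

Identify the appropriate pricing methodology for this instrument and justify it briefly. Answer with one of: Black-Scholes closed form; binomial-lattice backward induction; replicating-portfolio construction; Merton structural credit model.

framework: binomial-lattice backward induction

Key observation: the exercise right at every one of the 7 steps is what matters: each node needs max(75.65 − S, continuation), which only the stepwise tree valuation starting from spot 85.71 delivers.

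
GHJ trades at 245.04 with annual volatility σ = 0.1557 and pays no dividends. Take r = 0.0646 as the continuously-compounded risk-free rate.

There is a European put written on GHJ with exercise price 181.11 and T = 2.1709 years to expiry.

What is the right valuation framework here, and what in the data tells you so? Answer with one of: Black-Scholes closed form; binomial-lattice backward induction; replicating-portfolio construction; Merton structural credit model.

framework: Black-Scholes closed form

Key observation: with GHJ following a GBM at constant σ and r, the European put struck at 181.11 prices in closed form — nothing here needs a stepwise model or a balance sheet.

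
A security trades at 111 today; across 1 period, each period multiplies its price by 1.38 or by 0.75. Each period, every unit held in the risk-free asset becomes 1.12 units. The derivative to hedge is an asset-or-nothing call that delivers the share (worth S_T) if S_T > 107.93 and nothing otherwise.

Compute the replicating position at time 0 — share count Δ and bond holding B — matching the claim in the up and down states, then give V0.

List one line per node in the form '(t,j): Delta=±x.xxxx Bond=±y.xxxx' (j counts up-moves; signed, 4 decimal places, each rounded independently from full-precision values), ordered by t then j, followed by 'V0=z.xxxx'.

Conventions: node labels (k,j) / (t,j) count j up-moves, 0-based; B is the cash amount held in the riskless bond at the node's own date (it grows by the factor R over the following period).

The replicating-portfolio and risk-neutral prices coincide; use p* = (1.12−0.75)/(1.38−0.75) = 0.5873 for the latter.
Expiry values: V(1,0)=0.0000, V(1,1)=153.1800
(0,0): S=111.0000. Δ = (V_up−V_dn)/(S_up−S_dn) = (153.1800−0.0000)/(153.1800−83.2500) = 2.1905. V = [p*·153.1800 + (1−p*)·0.0000]/1.12 = 80.3240. B = V − Δ·S = -162.8189.
Check: Δ(0,0)·S0 + B(0,0) = 80.3240 = V0.

(0,0): Delta=2.1905 Bond=-162.8189
V0=80.3240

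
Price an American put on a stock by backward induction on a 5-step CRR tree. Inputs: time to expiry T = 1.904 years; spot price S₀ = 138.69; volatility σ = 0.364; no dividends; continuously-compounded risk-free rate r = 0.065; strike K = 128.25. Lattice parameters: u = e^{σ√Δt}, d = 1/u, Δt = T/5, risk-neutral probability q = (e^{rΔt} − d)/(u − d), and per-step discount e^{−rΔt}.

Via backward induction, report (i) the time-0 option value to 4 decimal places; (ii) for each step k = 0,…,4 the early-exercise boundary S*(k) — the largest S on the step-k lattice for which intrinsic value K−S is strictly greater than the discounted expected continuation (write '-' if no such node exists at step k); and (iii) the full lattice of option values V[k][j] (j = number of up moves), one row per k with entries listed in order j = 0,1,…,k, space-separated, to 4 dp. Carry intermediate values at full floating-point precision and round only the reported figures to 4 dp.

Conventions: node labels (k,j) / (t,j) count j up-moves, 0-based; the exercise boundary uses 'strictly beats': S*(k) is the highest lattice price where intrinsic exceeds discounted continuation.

price = 16.4053
boundary = - - 88.4998 70.6953 88.4998
tree:
16.4053
26.0082 7.6025
39.7502 13.5383 2.0338
57.5547 23.5671 4.1646 0.0000
71.7772 39.7502 8.5277 0.0000 0.0000
83.1385 57.5547 17.4618 0.0000 0.0000 0.0000

Δt=0.38080, u=1.25185, d=0.79882, q=0.49940, disc=e^(-rΔt)=0.97555
k=5 terminal: V=max(K-S,0) → 83.1385 57.5547 17.4618 0.0000 0.0000 0.0000
k=4: j=0 S=56.4728 intr=71.7772 cont=68.6418 V=71.7772[EX]; j=1 S=88.4998 intr=39.7502 cont=36.6148 V=39.7502[EX]; j=2 S=138.6900 intr=0.0000 cont=8.5277 V=8.5277[hold]; j=3 S=217.3443 intr=0.0000 cont=0.0000 V=0.0000[hold]; j=4 S=340.6053 intr=0.0000 cont=0.0000 V=0.0000[hold]  S*(4)=88.4998
k=3: j=0 S=70.6953 intr=57.5547 cont=54.4192 V=57.5547[EX]; j=1 S=110.7882 intr=17.4618 cont=23.5671 V=23.5671[hold]; j=2 S=173.6188 intr=0.0000 cont=4.1646 V=4.1646[hold]; j=3 S=272.0820 intr=0.0000 cont=0.0000 V=0.0000[hold]  S*(3)=70.6953
k=2: j=0 S=88.4998 intr=39.7502 cont=39.5892 V=39.7502[EX]; j=1 S=138.6900 intr=0.0000 cont=13.5383 V=13.5383[hold]; j=2 S=217.3443 intr=0.0000 cont=2.0338 V=2.0338[hold]  S*(2)=88.4998
k=1: j=0 S=110.7882 intr=17.4618 cont=26.0082 V=26.0082[hold]; j=1 S=173.6188 intr=0.0000 cont=7.6025 V=7.6025[hold]  S*(1)=-
k=0: j=0 S=138.6900 intr=0.0000 cont=16.4053 V=16.4053[hold]  S*(0)=-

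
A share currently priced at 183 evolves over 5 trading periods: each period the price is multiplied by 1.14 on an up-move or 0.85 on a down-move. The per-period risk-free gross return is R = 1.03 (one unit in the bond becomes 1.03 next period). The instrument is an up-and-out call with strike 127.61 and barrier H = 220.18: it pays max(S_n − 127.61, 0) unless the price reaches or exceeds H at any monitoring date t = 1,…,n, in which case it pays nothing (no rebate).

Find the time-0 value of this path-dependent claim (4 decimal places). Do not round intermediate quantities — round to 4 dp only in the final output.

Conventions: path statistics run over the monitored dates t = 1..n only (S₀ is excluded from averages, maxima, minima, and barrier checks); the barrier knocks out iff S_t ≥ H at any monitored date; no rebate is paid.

Risk-neutral up-probability p* = (R−d)/(u−d) = (1.03−0.85)/(1.14−0.85) = 0.6207; the claim prices as the p*-weighted sum of path payoffs discounted by R^5.
Enumerate all 2^5 = 32 price paths (U = up ×1.14, D = down ×0.85); each path with k up-moves has probability p*^k·(1−p*)^(5−k).
DDDDD: M=155.5500, payoff=0.0000, prob=0.007852
UDDDD: M=208.6200, payoff=0.0000, prob=0.012849
DUDDD: M=177.3270, payoff=0.0000, prob=0.012849
UUDDD: M=237.8268, payoff=0.0000, prob=0.021025
DDUDD: M=155.5500, payoff=0.0000, prob=0.012849
UDUDD: M=208.6200, payoff=18.4454, prob=0.021025
DUUDD: M=202.1528, payoff=18.4454, prob=0.021025
UUUDD: M=271.1226, payoff=0.0000, prob=0.034404
DDDUD: M=155.5500, payoff=0.0000, prob=0.012849
UDDUD: M=208.6200, payoff=18.4454, prob=0.021025
DUDUD: M=177.3270, payoff=18.4454, prob=0.021025
UUDUD: M=237.8268, payoff=0.0000, prob=0.034404
DDUUD: M=171.8299, payoff=18.4454, prob=0.021025
UDUUD: M=230.4542, payoff=0.0000, prob=0.034404
DUUUD: M=230.4542, payoff=0.0000, prob=0.034404
UUUUD: M=309.0797, payoff=0.0000, prob=0.056298
DDDDU: M=155.5500, payoff=0.0000, prob=0.012849
UDDDU: M=208.6200, payoff=18.4454, prob=0.021025
DUDDU: M=177.3270, payoff=18.4454, prob=0.021025
UUDDU: M=237.8268, payoff=0.0000, prob=0.034404
DDUDU: M=155.5500, payoff=18.4454, prob=0.021025
UDUDU: M=208.6200, payoff=68.2760, prob=0.034404
DUUDU: M=202.1528, payoff=68.2760, prob=0.034404
UUUDU: M=271.1226, payoff=0.0000, prob=0.056298
DDDUU: M=155.5500, payoff=18.4454, prob=0.021025
UDDUU: M=208.6200, payoff=68.2760, prob=0.034404
DUDUU: M=195.8860, payoff=68.2760, prob=0.034404
UUDUU: M=262.7178, payoff=0.0000, prob=0.056298
DDUUU: M=195.8860, payoff=68.2760, prob=0.034404
UDUUU: M=262.7178, payoff=0.0000, prob=0.056298
DUUUU: M=262.7178, payoff=0.0000, prob=0.056298
UUUUU: M=352.3509, payoff=0.0000, prob=0.092124
Price = Σ prob·payoff / R^5 = 15.235256 / 1.159274 = 13.1421

price = 13.1421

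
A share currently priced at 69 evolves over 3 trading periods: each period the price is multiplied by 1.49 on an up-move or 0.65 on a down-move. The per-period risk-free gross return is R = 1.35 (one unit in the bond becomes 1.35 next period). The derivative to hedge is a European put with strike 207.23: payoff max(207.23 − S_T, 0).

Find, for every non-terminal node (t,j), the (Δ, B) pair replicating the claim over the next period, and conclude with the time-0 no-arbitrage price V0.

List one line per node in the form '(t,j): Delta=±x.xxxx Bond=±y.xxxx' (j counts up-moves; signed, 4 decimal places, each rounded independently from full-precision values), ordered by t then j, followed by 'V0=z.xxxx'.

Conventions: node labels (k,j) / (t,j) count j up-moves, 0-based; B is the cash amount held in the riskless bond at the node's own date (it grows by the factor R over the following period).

(0,0): Delta=-0.8618 Bond=79.6364
(1,0): Delta=-1.0000 Bond=113.7064
(1,1): Delta=-0.8498 Bond=106.2696
(2,0): Delta=-1.0000 Bond=153.5037
(2,1): Delta=-1.0000 Bond=153.5037
(2,2): Delta=-0.8367 Bond=141.4561
V0=20.1707

Under the risk-neutral measure, an up-move has probability p* = (R−d)/(u−d) = 0.8333 and values discount at R = 1.35.
At maturity the claim pays: V(3,0)=188.2809, V(3,1)=163.7928, V(3,2)=107.6585, V(3,3)=0.0000
Node (2,0) S=29.1525: V=(p*·163.7928+(1−p*)·188.2809)/1.35=124.3512; Δ=(163.7928−188.2809)/(43.4372−18.9491)=-1.0000; B=V−Δ·S=153.5037
Node (2,1) S=66.8265: V=(p*·107.6585+(1−p*)·163.7928)/1.35=86.6772; Δ=(107.6585−163.7928)/(99.5715−43.4372)=-1.0000; B=V−Δ·S=153.5037
Node (2,2) S=153.1869: V=(p*·0.0000+(1−p*)·107.6585)/1.35=13.2912; Δ=(0.0000−107.6585)/(228.2485−99.5715)=-0.8367; B=V−Δ·S=141.4561
Node (1,0) S=44.8500: V=(p*·86.6772+(1−p*)·124.3512)/1.35=68.8564; Δ=(86.6772−124.3512)/(66.8265−29.1525)=-1.0000; B=V−Δ·S=113.7064
Node (1,1) S=102.8100: V=(p*·13.2912+(1−p*)·86.6772)/1.35=18.9053; Δ=(13.2912−86.6772)/(153.1869−66.8265)=-0.8498; B=V−Δ·S=106.2696
Node (0,0) S=69.0000: V=(p*·18.9053+(1−p*)·68.8564)/1.35=20.1707; Δ=(18.9053−68.8564)/(102.8100−44.8500)=-0.8618; B=V−Δ·S=79.6364
As a check, the time-0 holding Δ(0,0)·S0 + B(0,0) comes to 20.1707 — exactly V0.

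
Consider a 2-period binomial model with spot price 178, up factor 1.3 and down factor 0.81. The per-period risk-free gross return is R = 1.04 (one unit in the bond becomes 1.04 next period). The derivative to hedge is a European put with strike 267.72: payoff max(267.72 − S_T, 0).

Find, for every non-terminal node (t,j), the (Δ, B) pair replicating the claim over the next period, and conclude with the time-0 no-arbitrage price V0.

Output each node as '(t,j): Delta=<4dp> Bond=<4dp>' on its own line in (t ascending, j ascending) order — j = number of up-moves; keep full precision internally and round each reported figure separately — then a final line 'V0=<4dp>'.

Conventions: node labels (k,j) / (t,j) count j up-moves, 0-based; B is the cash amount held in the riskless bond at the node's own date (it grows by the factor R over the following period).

Arbitrage-free pricing uses the up-move probability p* = (R−d)/(u−d) = 0.4694, discounting each step at R = 1.04.
Expiry values: V(2,0)=150.9342, V(2,1)=80.2860, V(2,2)=0.0000
  t=1,j=0: stock 144.1800 → up 187.4340 (V=80.2860), down 116.7858 (V=150.9342). Price 113.2431; hedge Δ=-1.0000, bond B=257.4231.
  t=1,j=1: stock 231.4000 → up 300.8200 (V=0.0000), down 187.4340 (V=80.2860). Price 40.9622; hedge Δ=-0.7081, bond B=204.8112.
  t=0,j=0: stock 178.0000 → up 231.4000 (V=40.9622), down 144.1800 (V=113.2431). Price 76.2647; hedge Δ=-0.8287, bond B=223.7767.
Check: Δ(0,0)·S0 + B(0,0) = 76.2647 = V0.

(0,0): Delta=-0.8287 Bond=223.7767
(1,0): Delta=-1.0000 Bond=257.4231
(1,1): Delta=-0.7081 Bond=204.8112
V0=76.2647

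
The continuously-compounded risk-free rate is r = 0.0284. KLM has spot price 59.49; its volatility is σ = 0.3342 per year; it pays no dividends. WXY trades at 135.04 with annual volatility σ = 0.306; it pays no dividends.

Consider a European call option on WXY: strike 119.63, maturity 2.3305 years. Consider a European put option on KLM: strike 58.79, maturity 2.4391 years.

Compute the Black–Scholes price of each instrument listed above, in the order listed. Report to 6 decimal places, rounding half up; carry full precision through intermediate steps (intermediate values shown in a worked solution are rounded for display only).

price(WXY call K=119.63) = 36.115713
price(KLM put K=58.79) = 9.592255

[WXY call K=119.63]
σ√T = 0.306·√2.3305 = 0.467139
d₁ = (ln(S/K) + (r+σ²/2)T) / (σ√T) = (ln(135.04/119.63) + (0.0284+0.306²/2)·2.3305) / 0.467139 = (0.121167 + 0.175296) / 0.467139 = 0.634636
d₂ = d₁ − σ√T = 0.634636 − 0.467139 = 0.167497
e^{−rT} = 0.935957
N(d₁) = 0.737167,  N(d₂) = 0.566510
price = S·N(d₁) − K·e^{−rT}·N(d₂) = 99.547024 − 63.431311 = 36.115713
[KLM put K=58.79]
σ√T = 0.3342·√2.4391 = 0.521941
d₁ = (ln(S/K) + (r+σ²/2)T) / (σ√T) = (ln(59.49/58.79) + (0.0284+0.3342²/2)·2.4391) / 0.521941 = (0.011836 + 0.205482) / 0.521941 = 0.416365
d₂ = d₁ − σ√T = 0.416365 − 0.521941 = -0.105576
e^{−rT} = 0.933074
N(−d₁) = 0.338571,  N(−d₂) = 0.542040
price = K·e^{−rT}·N(−d₂) − S·N(−d₁) = 29.733866 − 20.141612 = 9.592255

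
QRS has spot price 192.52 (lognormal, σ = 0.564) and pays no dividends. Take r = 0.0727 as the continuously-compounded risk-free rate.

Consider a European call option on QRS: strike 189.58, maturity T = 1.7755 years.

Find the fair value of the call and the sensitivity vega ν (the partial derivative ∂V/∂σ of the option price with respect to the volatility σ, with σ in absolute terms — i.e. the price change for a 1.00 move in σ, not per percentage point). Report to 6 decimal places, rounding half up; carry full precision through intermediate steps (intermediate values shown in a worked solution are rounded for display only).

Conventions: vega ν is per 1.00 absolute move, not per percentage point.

price = 66.467903
ν = 87.094536

σ√T = 0.564·√1.7755 = 0.751518
d₁ = (ln(S/K) + (r+σ²/2)T) / (σ√T) = (ln(192.52/189.58) + (0.0727+0.564²/2)·1.7755) / 0.751518 = (0.015389 + 0.411469) / 0.751518 = 0.567994
d₂ = d₁ − σ√T = 0.567994 − 0.751518 = -0.183524
e^{−rT} = 0.878905
N(d₁) = 0.714980,  N(d₂) = 0.427193
Call price V = S·N(d₁) − K·e^{−rT}·N(d₂) = 137.648020 − 71.180117 = 66.467903
φ(d₁) = (1/√(2π))·e^{−d₁²/2} = 0.339512
ν = S·φ(d₁)·√T = 87.094536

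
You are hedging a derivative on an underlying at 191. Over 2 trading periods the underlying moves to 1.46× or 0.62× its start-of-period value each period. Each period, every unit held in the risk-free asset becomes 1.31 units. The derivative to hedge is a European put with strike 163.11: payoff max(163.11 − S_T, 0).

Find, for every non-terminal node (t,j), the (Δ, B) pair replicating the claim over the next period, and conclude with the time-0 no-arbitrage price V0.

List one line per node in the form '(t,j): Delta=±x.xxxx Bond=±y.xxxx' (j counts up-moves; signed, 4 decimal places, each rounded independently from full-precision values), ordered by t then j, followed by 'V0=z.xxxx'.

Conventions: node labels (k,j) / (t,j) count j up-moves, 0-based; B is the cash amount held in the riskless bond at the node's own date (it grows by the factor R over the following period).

(0,0): Delta=-0.0762 Bond=16.2213
(1,0): Delta=-0.9016 Bond=118.9993
(1,1): Delta=0.0000 Bond=0.0000
V0=1.6666

Arbitrage-free pricing uses the up-move probability p* = (R−d)/(u−d) = 0.8214, discounting each step at R = 1.31.
Terminal payoffs: V(2,0)=89.6896, V(2,1)=0.0000, V(2,2)=0.0000
  t=1,j=0: stock 118.4200 → up 172.8932 (V=0.0000), down 73.4204 (V=89.6896). Price 12.2260; hedge Δ=-0.9016, bond B=118.9993.
  t=1,j=1: stock 278.8600 → up 407.1356 (V=0.0000), down 172.8932 (V=0.0000). Price 0.0000; hedge Δ=0.0000, bond B=0.0000.
  t=0,j=0: stock 191.0000 → up 278.8600 (V=0.0000), down 118.4200 (V=12.2260). Price 1.6666; hedge Δ=-0.0762, bond B=16.2213.
Check: Δ(0,0)·S0 + B(0,0) = 1.6666 = V0.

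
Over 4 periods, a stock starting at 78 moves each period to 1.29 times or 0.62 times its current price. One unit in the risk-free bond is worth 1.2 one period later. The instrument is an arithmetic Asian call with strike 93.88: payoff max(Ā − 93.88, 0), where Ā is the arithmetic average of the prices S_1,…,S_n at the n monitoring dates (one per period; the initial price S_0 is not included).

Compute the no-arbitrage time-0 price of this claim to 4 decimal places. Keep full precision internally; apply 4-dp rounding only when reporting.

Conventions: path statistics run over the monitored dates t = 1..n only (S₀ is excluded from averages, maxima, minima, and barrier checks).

price = 17.8743

With p* = (R−d)/(u−d) = 0.8657, sum probability × payoff across the paths and divide by R^4.
Enumerate all 2^4 = 16 price paths (U = up ×1.29, D = down ×0.62); each path with k up-moves has probability p*^k·(1−p*)^(4−k).
DDDD: Ā=27.1146, payoff=0.0000, prob=0.000326
UDDD: Ā=56.4158, payoff=0.0000, prob=0.002098
DUDD: Ā=43.3508, payoff=0.0000, prob=0.002098
UUDD: Ā=90.1977, payoff=0.0000, prob=0.013522
DDUD: Ā=35.2505, payoff=0.0000, prob=0.002098
UDUD: Ā=73.3438, payoff=0.0000, prob=0.013522
DUUD: Ā=60.2788, payoff=0.0000, prob=0.013522
UUUD: Ā=125.4189, payoff=31.5389, prob=0.087142
DDDU: Ā=30.2283, payoff=0.0000, prob=0.002098
UDDU: Ā=62.8944, payoff=0.0000, prob=0.013522
DUDU: Ā=49.8294, payoff=0.0000, prob=0.013522
UUDU: Ā=103.6774, payoff=9.7974, prob=0.087142
DDUU: Ā=41.7291, payoff=0.0000, prob=0.013522
UDUU: Ā=86.8235, payoff=0.0000, prob=0.087142
DUUU: Ā=73.7585, payoff=0.0000, prob=0.087142
UUUU: Ā=153.4653, payoff=59.5853, prob=0.561581
Price = Σ prob·payoff / R^4 = 37.064147 / 2.073600 = 17.8743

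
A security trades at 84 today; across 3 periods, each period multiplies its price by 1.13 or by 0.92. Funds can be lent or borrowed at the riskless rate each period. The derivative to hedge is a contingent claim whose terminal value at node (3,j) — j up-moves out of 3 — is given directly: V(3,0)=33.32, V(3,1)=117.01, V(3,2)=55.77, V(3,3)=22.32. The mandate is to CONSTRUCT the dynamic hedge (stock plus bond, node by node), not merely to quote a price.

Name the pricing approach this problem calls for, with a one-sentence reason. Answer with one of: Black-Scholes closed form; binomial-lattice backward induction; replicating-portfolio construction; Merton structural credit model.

Key observation: since the answer must list Δ and B at each node of the 1.13/0.92 lattice on 84, the replicating-portfolio method — solving the two-state system at every node — is the one that applies.

framework: replicating-portfolio construction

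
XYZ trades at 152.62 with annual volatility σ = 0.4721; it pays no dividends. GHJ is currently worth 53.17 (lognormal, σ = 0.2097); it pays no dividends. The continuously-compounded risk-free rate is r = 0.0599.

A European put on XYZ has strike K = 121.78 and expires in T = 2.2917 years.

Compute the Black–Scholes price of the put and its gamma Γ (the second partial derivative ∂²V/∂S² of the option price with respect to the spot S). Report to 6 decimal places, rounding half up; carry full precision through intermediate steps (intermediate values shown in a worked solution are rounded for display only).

price = 17.202552
Γ = 0.002515

σ√T = 0.4721·√2.2917 = 0.714682
d₁ = (ln(S/K) + (r+σ²/2)T) / (σ√T) = (ln(152.62/121.78) + (0.0599+0.4721²/2)·2.2917) / 0.714682 = (0.225735 + 0.392658) / 0.714682 = 0.865270
d₂ = d₁ − σ√T = 0.865270 − 0.714682 = 0.150588
e^{−rT} = 0.871732
N(−d₁) = 0.193445,  N(−d₂) = 0.440150
Put price V = K·e^{−rT}·N(−d₂) − S·N(−d₁) = 46.726166 − 29.523614 = 17.202552
φ(d₁) = (1/√(2π))·e^{−d₁²/2} = 0.274368
Γ = φ(d₁) / (S·σ·√T) = 0.002515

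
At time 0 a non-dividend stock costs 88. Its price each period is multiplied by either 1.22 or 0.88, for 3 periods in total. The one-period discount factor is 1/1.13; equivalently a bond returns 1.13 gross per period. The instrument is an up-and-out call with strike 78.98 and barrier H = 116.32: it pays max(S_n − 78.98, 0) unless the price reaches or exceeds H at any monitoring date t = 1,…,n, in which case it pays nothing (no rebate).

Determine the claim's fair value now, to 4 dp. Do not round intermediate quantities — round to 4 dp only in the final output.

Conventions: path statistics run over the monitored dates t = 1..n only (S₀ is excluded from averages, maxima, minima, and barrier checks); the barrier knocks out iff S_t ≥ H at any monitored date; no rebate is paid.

price = 7.6429

Risk-neutral up-probability p* = (R−d)/(u−d) = (1.13−0.88)/(1.22−0.88) = 0.7353; the claim prices as the p*-weighted sum of path payoffs discounted by R^3.
Enumerate all 2^3 = 8 price paths (U = up ×1.22, D = down ×0.88); each path with k up-moves has probability p*^k·(1−p*)^(3−k).
DDD: M=77.4400, payoff=0.0000, prob=0.018548
UDD: M=107.3600, payoff=4.1596, prob=0.051521
DUD: M=94.4768, payoff=4.1596, prob=0.051521
UUD: M=130.9792, payoff=0.0000, prob=0.143115
DDU: M=83.1396, payoff=4.1596, prob=0.051521
UDU: M=115.2617, payoff=36.2817, prob=0.143115
DUU: M=115.2617, payoff=36.2817, prob=0.143115
UUU: M=159.7946, payoff=0.0000, prob=0.397542
Price = Σ prob·payoff / R^3 = 11.027848 / 1.442897 = 7.6429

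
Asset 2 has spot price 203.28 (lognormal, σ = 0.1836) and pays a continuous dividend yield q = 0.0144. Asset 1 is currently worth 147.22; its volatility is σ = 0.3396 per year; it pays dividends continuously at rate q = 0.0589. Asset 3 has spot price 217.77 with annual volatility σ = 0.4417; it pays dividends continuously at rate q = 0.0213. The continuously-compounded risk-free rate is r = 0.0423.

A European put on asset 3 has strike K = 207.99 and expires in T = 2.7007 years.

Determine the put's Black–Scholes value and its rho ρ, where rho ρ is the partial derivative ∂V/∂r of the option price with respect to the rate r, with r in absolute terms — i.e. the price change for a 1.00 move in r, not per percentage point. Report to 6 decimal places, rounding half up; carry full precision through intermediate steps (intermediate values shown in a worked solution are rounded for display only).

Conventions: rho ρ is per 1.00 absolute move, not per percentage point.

price = 45.912702
ρ = -294.458913

σ√T = 0.4417·√2.7007 = 0.725881
d₁ = (ln(S/K) + (r−q+σ²/2)T) / (σ√T) = (ln(217.77/207.99) + (0.0423−0.0213+0.4417²/2)·2.7007) / 0.725881 = (0.045949 + 0.320166) / 0.725881 = 0.504374
d₂ = d₁ − σ√T = 0.504374 − 0.725881 = -0.221507
e^{−rT} = 0.892044
e^{−qT} = 0.944098
N(−d₁) = 0.306999,  N(−d₂) = 0.587651
Put price V = K·e^{−rT}·N(−d₂) − S·e^{−qT}·N(−d₁) = 109.030589 − 63.117888 = 45.912702
ρ = −K·T·e^{−rT}·N(−d₂) = -294.458913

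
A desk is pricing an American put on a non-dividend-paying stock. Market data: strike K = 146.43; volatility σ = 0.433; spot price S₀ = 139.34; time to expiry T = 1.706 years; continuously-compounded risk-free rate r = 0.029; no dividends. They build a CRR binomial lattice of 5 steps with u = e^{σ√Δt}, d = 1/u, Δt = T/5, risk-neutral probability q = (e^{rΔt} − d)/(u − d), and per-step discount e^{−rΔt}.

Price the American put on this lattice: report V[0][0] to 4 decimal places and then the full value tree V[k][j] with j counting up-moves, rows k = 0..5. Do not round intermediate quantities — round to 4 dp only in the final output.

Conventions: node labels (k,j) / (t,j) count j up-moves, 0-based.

price = 33.1391
tree:
33.1391
46.6309 17.8013
63.0704 28.0781 5.9562
81.1856 42.8812 11.0691 0.0000
95.7660 62.4090 20.5708 0.0000 0.0000
107.0881 81.1856 38.2289 0.0000 0.0000 0.0000

params: Δt=0.34120 u=1.28779 d=0.77653 q=0.45655 e^(-rΔt)=0.99015
t_5 payoffs: 107.0881 81.1856 38.2289 0.0000 0.0000 0.0000
k=4: node(4,0) S=50.6640 payoff=95.7660 vs cont=94.3243 → 95.7660 [stop]  node(4,1) S=84.0210 payoff=62.4090 vs cont=60.9673 → 62.4090 [stop]  node(4,2) S=139.3400 payoff=7.0900 vs cont=20.5708 → 20.5708 [wait]  node(4,3) S=231.0809 payoff=0.0000 vs cont=0.0000 → 0.0000 [wait]  node(4,4) S=383.2236 payoff=0.0000 vs cont=0.0000 → 0.0000 [wait]
k=3: node(3,0) S=65.2444 payoff=81.1856 vs cont=79.7438 → 81.1856 [stop]  node(3,1) S=108.2011 payoff=38.2289 vs cont=42.8812 → 42.8812 [wait]  node(3,2) S=179.4403 payoff=0.0000 vs cont=11.0691 → 11.0691 [wait]  node(3,3) S=297.5830 payoff=0.0000 vs cont=0.0000 → 0.0000 [wait]
k=2: node(2,0) S=84.0210 payoff=62.4090 vs cont=63.0704 → 63.0704 [wait]  node(2,1) S=139.3400 payoff=7.0900 vs cont=28.0781 → 28.0781 [wait]  node(2,2) S=231.0809 payoff=0.0000 vs cont=5.9562 → 5.9562 [wait]
k=1: node(1,0) S=108.2011 payoff=38.2289 vs cont=46.6309 → 46.6309 [wait]  node(1,1) S=179.4403 payoff=0.0000 vs cont=17.8013 → 17.8013 [wait]
k=0: node(0,0) S=139.3400 payoff=7.0900 vs cont=33.1391 → 33.1391 [wait]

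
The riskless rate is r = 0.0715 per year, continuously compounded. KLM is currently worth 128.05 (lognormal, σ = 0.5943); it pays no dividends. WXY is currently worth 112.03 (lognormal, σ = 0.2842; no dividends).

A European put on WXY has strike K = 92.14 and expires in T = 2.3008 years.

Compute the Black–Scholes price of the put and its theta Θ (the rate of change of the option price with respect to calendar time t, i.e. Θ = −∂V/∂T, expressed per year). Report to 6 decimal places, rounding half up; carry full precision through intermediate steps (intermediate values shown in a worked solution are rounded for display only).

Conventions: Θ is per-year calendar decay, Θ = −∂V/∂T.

σ√T = 0.2842·√2.3008 = 0.431086
d₁ = (ln(S/K) + (r+σ²/2)T) / (σ√T) = (ln(112.03/92.14) + (0.0715+0.2842²/2)·2.3008) / 0.431086 = (0.195458 + 0.257425) / 0.431086 = 1.050562
d₂ = d₁ − σ√T = 1.050562 − 0.431086 = 0.619476
e^{−rT} = 0.848312
N(−d₁) = 0.146730,  N(−d₂) = 0.267801
Put price V = K·e^{−rT}·N(−d₂) − S·N(−d₁) = 20.932269 − 16.438152 = 4.494117
φ(d₁) = (1/√(2π))·e^{−d₁²/2} = 0.229746
Θ = −S·φ(d₁)·σ/(2√T) + r·K·e^{−rT}·N(−d₂) = −2.411226 + 1.496657 = -0.914569

price = 4.494117
Θ = -0.914569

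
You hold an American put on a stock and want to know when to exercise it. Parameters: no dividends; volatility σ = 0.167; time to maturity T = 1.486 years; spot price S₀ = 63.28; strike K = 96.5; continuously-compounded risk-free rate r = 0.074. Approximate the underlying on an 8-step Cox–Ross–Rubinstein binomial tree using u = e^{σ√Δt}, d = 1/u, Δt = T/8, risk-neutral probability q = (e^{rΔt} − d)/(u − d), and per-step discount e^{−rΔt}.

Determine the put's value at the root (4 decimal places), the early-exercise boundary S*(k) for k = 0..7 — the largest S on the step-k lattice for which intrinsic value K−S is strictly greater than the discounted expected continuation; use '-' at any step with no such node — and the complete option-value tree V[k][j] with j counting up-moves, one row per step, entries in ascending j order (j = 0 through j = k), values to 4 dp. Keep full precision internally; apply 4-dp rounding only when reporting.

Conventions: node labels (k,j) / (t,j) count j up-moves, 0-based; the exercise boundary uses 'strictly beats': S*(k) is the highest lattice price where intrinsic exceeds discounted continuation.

Δt=0.18575  u=1.07463  d=0.93055  q=0.57808  discount=0.98635
step 8 (expiry): payoffs max(K−S,0) = 60.9205 55.4118 49.0503 41.7039 33.2200 23.4226 12.1083 0.0000 0.0000
step 7: (k=7,j=0): S=38.2348, K−S=58.2652, hold=56.9479 ⇒ V=58.2652 exercise | (k=7,j=1): S=44.1545, K−S=52.3455, hold=51.0281 ⇒ V=52.3455 exercise | (k=7,j=2): S=50.9908, K−S=45.5092, hold=44.1919 ⇒ V=45.5092 exercise | (k=7,j=3): S=58.8855, K−S=37.6145, hold=36.2972 ⇒ V=37.6145 exercise | (k=7,j=4): S=68.0025, K−S=28.4975, hold=27.1802 ⇒ V=28.4975 exercise | (k=7,j=5): S=78.5310, K−S=17.9690, hold=16.6516 ⇒ V=17.9690 exercise | (k=7,j=6): S=90.6897, K−S=5.8103, hold=5.0390 ⇒ V=5.8103 exercise | (k=7,j=7): S=104.7308, K−S=0.0000, hold=0.0000 ⇒ V=0.0000 continue  boundary S*=90.6897
step 6: (k=6,j=0): S=41.0882, K−S=55.4118, hold=54.0945 ⇒ V=55.4118 exercise | (k=6,j=1): S=47.4497, K−S=49.0503, hold=47.7330 ⇒ V=49.0503 exercise | (k=6,j=2): S=54.7961, K−S=41.7039, hold=40.3865 ⇒ V=41.7039 exercise | (k=6,j=3): S=63.2800, K−S=33.2200, hold=31.9026 ⇒ V=33.2200 exercise | (k=6,j=4): S=73.0774, K−S=23.4226, hold=22.1052 ⇒ V=23.4226 exercise | (k=6,j=5): S=84.3917, K−S=12.1083, hold=10.7910 ⇒ V=12.1083 exercise | (k=6,j=6): S=97.4577, K−S=0.0000, hold=2.4180 ⇒ V=2.4180 continue  boundary S*=84.3917
step 5: (k=5,j=0): S=44.1545, K−S=52.3455, hold=51.0281 ⇒ V=52.3455 exercise | (k=5,j=1): S=50.9908, K−S=45.5092, hold=44.1919 ⇒ V=45.5092 exercise | (k=5,j=2): S=58.8855, K−S=37.6145, hold=36.2972 ⇒ V=37.6145 exercise | (k=5,j=3): S=68.0025, K−S=28.4975, hold=27.1802 ⇒ V=28.4975 exercise | (k=5,j=4): S=78.5310, K−S=17.9690, hold=16.6516 ⇒ V=17.9690 exercise | (k=5,j=5): S=90.6897, K−S=5.8103, hold=6.4177 ⇒ V=6.4177 continue  boundary S*=78.5310
step 4: (k=4,j=0): S=47.4497, K−S=49.0503, hold=47.7330 ⇒ V=49.0503 exercise | (k=4,j=1): S=54.7961, K−S=41.7039, hold=40.3865 ⇒ V=41.7039 exercise | (k=4,j=2): S=63.2800, K−S=33.2200, hold=31.9026 ⇒ V=33.2200 exercise | (k=4,j=3): S=73.0774, K−S=23.4226, hold=22.1052 ⇒ V=23.4226 exercise | (k=4,j=4): S=84.3917, K−S=12.1083, hold=11.1373 ⇒ V=12.1083 exercise  boundary S*=84.3917
step 3: (k=3,j=0): S=50.9908, K−S=45.5092, hold=44.1919 ⇒ V=45.5092 exercise | (k=3,j=1): S=58.8855, K−S=37.6145, hold=36.2972 ⇒ V=37.6145 exercise | (k=3,j=2): S=68.0025, K−S=28.4975, hold=27.1802 ⇒ V=28.4975 exercise | (k=3,j=3): S=78.5310, K−S=17.9690, hold=16.6516 ⇒ V=17.9690 exercise  boundary S*=78.5310
step 2: (k=2,j=0): S=54.7961, K−S=41.7039, hold=40.3865 ⇒ V=41.7039 exercise | (k=2,j=1): S=63.2800, K−S=33.2200, hold=31.9026 ⇒ V=33.2200 exercise | (k=2,j=2): S=73.0774, K−S=23.4226, hold=22.1052 ⇒ V=23.4226 exercise  boundary S*=73.0774
step 1: (k=1,j=0): S=58.8855, K−S=37.6145, hold=36.2972 ⇒ V=37.6145 exercise | (k=1,j=1): S=68.0025, K−S=28.4975, hold=27.1802 ⇒ V=28.4975 exercise  boundary S*=68.0025
step 0: (k=0,j=0): S=63.2800, K−S=33.2200, hold=31.9026 ⇒ V=33.2200 exercise  boundary S*=63.2800

price = 33.2200
boundary = 63.2800 68.0025 73.0774 78.5310 84.3917 78.5310 84.3917 90.6897
tree:
33.2200
37.6145 28.4975
41.7039 33.2200 23.4226
45.5092 37.6145 28.4975 17.9690
49.0503 41.7039 33.2200 23.4226 12.1083
52.3455 45.5092 37.6145 28.4975 17.9690 6.4177
55.4118 49.0503 41.7039 33.2200 23.4226 12.1083 2.4180
58.2652 52.3455 45.5092 37.6145 28.4975 17.9690 5.8103 0.0000
60.9205 55.4118 49.0503 41.7039 33.2200 23.4226 12.1083 0.0000 0.0000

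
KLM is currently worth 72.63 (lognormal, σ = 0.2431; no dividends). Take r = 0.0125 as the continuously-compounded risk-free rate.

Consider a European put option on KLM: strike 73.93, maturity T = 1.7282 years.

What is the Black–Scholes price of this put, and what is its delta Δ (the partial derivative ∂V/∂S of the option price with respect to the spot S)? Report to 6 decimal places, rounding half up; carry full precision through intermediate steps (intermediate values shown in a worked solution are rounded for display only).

price = 9.063605
Δ = -0.431768

σ√T = 0.2431·√1.7282 = 0.319582
d₁ = (ln(S/K) + (r+σ²/2)T) / (σ√T) = (ln(72.63/73.93) + (0.0125+0.2431²/2)·1.7282) / 0.319582 = (-0.017741 + 0.072669) / 0.319582 = 0.171875
d₂ = d₁ − σ√T = 0.171875 − 0.319582 = -0.147707
e^{−rT} = 0.978629
N(−d₁) = 0.431768,  N(−d₂) = 0.558713
Put price V = K·e^{−rT}·N(−d₂) − S·N(−d₁) = 40.422909 − 31.359303 = 9.063605
Δ = −N(−d₁) = -0.431768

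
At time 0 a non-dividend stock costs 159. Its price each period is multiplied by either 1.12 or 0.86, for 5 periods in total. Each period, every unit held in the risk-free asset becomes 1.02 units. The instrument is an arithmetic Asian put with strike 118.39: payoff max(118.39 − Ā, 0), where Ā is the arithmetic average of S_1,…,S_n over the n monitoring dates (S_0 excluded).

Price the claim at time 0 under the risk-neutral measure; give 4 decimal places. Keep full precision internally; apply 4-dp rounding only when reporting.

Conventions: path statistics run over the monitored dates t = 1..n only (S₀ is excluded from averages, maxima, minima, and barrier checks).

Under the martingale measure an up-move has probability p* = 0.6154; value the claim as the probability-weighted average of per-path payoffs, discounted 5 periods at R = 1.02.
Enumerate all 2^5 = 32 price paths (U = up ×1.12, D = down ×0.86); each path with k up-moves has probability p*^k·(1−p*)^(5−k).
DDDDD: Ā=103.4483, payoff=14.9417, prob=0.008417
UDDDD: Ā=134.7234, payoff=0.0000, prob=0.013466
DUDDD: Ā=126.4554, payoff=0.0000, prob=0.013466
UUDDD: Ā=164.6861, payoff=0.0000, prob=0.021546
DDUDD: Ā=119.3449, payoff=0.0000, prob=0.013466
UDUDD: Ā=155.4259, payoff=0.0000, prob=0.021546
DUUDD: Ā=147.1579, payoff=0.0000, prob=0.021546
UUUDD: Ā=191.6475, payoff=0.0000, prob=0.034474
DDDUD: Ā=113.2299, payoff=5.1601, prob=0.013466
UDDUD: Ā=147.4622, payoff=0.0000, prob=0.021546
DUDUD: Ā=139.1942, payoff=0.0000, prob=0.021546
UUDUD: Ā=181.2761, payoff=0.0000, prob=0.034474
DDUUD: Ā=132.0837, payoff=0.0000, prob=0.021546
UDUUD: Ā=172.0160, payoff=0.0000, prob=0.034474
DUUUD: Ā=163.7480, payoff=0.0000, prob=0.034474
UUUUD: Ā=213.2532, payoff=0.0000, prob=0.055159
DDDDU: Ā=107.9710, payoff=10.4190, prob=0.013466
UDDDU: Ā=140.6133, payoff=0.0000, prob=0.021546
DUDDU: Ā=132.3453, payoff=0.0000, prob=0.021546
UUDDU: Ā=172.3567, payoff=0.0000, prob=0.034474
DDUDU: Ā=125.2349, payoff=0.0000, prob=0.021546
UDUDU: Ā=163.0966, payoff=0.0000, prob=0.034474
DUUDU: Ā=154.8286, payoff=0.0000, prob=0.034474
UUUDU: Ā=201.6372, payoff=0.0000, prob=0.055159
DDDUU: Ā=119.1199, payoff=0.0000, prob=0.021546
UDDUU: Ā=155.1328, payoff=0.0000, prob=0.034474
DUDUU: Ā=146.8648, payoff=0.0000, prob=0.034474
UUDUU: Ā=191.2658, payoff=0.0000, prob=0.055159
DDUUU: Ā=139.7544, payoff=0.0000, prob=0.034474
UDUUU: Ā=182.0057, payoff=0.0000, prob=0.055159
DUUUU: Ā=173.7377, payoff=0.0000, prob=0.055159
UUUUU: Ā=226.2630, payoff=0.0000, prob=0.088254
Price = Σ prob·payoff / R^5 = 0.335553 / 1.104081 = 0.3039

price = 0.3039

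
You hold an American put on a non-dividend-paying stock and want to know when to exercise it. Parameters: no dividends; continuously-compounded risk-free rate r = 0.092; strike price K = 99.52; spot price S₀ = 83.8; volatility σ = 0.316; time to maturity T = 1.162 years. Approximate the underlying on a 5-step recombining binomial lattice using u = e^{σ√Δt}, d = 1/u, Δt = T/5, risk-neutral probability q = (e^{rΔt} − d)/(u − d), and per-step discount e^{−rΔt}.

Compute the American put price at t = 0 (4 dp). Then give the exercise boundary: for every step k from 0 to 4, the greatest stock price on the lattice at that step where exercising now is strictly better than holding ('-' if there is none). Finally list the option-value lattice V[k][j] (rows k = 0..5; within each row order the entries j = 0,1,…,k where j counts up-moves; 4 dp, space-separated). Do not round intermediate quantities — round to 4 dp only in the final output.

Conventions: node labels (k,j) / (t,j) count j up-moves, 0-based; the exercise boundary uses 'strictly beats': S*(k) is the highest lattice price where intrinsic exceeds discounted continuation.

price = 17.5758
boundary = - 71.9590 61.7911 71.9590 83.8000
tree:
17.5758
27.5610 9.5278
37.7289 16.5978 3.7111
46.4601 27.5610 7.6518 0.4040
53.9575 37.7289 15.7200 0.8831 0.0000
60.3955 46.4601 27.5610 1.9305 0.0000 0.0000

Δt=0.23240, u=1.16455, d=0.85870, q=0.53265, disc=e^(-rΔt)=0.97885
k=5 terminal: V=max(K-S,0) → 60.3955 46.4601 27.5610 1.9305 0.0000 0.0000
k=4: j=0 S=45.5625 intr=53.9575 cont=51.8523 V=53.9575[EX]; j=1 S=61.7911 intr=37.7289 cont=35.6237 V=37.7289[EX]; j=2 S=83.8000 intr=15.7200 cont=13.6148 V=15.7200[EX]; j=3 S=113.6481 intr=0.0000 cont=0.8831 V=0.8831[hold]; j=4 S=154.1276 intr=0.0000 cont=0.0000 V=0.0000[hold]  S*(4)=83.8000
k=3: j=0 S=53.0599 intr=46.4601 cont=44.3548 V=46.4601[EX]; j=1 S=71.9590 intr=27.5610 cont=25.4558 V=27.5610[EX]; j=2 S=97.5895 intr=1.9305 cont=7.6518 V=7.6518[hold]; j=3 S=132.3492 intr=0.0000 cont=0.4040 V=0.4040[hold]  S*(3)=71.9590
k=2: j=0 S=61.7911 intr=37.7289 cont=35.6237 V=37.7289[EX]; j=1 S=83.8000 intr=15.7200 cont=16.5978 V=16.5978[hold]; j=2 S=113.6481 intr=0.0000 cont=3.7111 V=3.7111[hold]  S*(2)=61.7911
k=1: j=0 S=71.9590 intr=27.5610 cont=25.9134 V=27.5610[EX]; j=1 S=97.5895 intr=1.9305 cont=9.5278 V=9.5278[hold]  S*(1)=71.9590
k=0: j=0 S=83.8000 intr=15.7200 cont=17.5758 V=17.5758[hold]  S*(0)=-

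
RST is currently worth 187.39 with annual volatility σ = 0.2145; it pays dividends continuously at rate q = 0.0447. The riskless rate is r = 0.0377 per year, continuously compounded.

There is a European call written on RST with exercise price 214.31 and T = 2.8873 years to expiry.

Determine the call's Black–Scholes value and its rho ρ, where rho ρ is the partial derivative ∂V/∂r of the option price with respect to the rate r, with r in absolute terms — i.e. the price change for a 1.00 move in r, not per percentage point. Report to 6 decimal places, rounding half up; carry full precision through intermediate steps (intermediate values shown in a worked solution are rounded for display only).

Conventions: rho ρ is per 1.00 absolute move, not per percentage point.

price = 14.304179
ρ = 151.096370

σ√T = 0.2145·√2.8873 = 0.364480
d₁ = (ln(S/K) + (r−q+σ²/2)T) / (σ√T) = (ln(187.39/214.31) + (0.0377−0.0447+0.2145²/2)·2.8873) / 0.364480 = (-0.134232 + 0.046212) / 0.364480 = -0.241495
d₂ = d₁ − σ√T = -0.241495 − 0.364480 = -0.605974
e^{−rT} = 0.896864
e^{−qT} = 0.878919
N(d₁) = 0.404586,  N(d₂) = 0.272266
Call price V = S·e^{−qT}·N(d₁) − K·e^{−rT}·N(d₂) = 66.635551 − 52.331372 = 14.304179
ρ = K·T·e^{−rT}·N(d₂) = 151.096370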